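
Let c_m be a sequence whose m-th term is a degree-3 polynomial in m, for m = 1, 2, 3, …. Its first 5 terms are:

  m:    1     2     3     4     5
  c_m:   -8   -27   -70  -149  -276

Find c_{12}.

1st diffs: -19, -43, -79, -127.
2nd diffs: -24, -36, -48.
3rd diffs: -12, -12 (constant).
So c_m = -2m^3 - 5m - 1.
Evaluating at m = 12 gives c_{12} = -3517.

-3517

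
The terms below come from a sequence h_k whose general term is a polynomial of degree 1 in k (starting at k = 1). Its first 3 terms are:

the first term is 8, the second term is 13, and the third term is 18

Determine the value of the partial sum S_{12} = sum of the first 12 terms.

426

1st diffs: 5, 5 (constant).
So h_k = 5k + 3.
Continuing: …, 23, 28, 33, 38, …, h_{12} = 63.
Summing k = 1..12 (12 terms) gives 426.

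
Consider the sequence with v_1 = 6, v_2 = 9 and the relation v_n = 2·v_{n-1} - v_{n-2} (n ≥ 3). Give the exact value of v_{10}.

v_3 = 12;  v_4 = 15;  v_5 = 18;  v_6 = 21;  v_7 = 24;  v_8 = 27;  v_9 = 30;  v_{10} = 33.
(Characteristic roots are 1 and 1.)

33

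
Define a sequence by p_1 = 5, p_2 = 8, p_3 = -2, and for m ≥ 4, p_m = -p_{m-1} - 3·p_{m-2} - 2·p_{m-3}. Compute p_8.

-198

Iterate the recurrence:
p_4 = -32, p_5 = 22, p_6 = 78, p_7 = -80, p_8 = -198.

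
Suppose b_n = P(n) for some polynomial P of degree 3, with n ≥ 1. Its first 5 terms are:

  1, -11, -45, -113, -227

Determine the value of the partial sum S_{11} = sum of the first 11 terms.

-8239

1st diffs: -12, -34, -68, -114.
2nd diffs: -22, -34, -46.
3rd diffs: -12, -12 (constant).
Newton forward-difference form: b_n = 1 + (-12)·C(n-1,1) + (-22)·C(n-1,2) + (-12)·C(n-1,3).
Continuing: …, -399, -641, -965, -1383, …, b_{11} = -2549.
Summing n = 1..11 (11 terms) gives -8239.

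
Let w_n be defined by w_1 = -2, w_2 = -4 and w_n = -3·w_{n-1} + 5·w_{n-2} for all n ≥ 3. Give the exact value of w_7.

Applying the relation repeatedly:
w_3 = 2, w_4 = -26, w_5 = 88, w_6 = -394, w_7 = 1622.

1622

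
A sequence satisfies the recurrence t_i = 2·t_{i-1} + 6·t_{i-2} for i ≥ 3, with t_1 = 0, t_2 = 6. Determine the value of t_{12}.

Iterate the recurrence:
t_3 = 12, t_4 = 60, t_5 = 192, t_6 = 744, t_7 = 2640, t_8 = 9744, t_9 = 35328, t_{10} = 129120, t_{11} = 470208, t_{12} = 1715136.

1715136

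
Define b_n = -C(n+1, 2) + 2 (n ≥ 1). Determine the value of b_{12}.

C(13, 2) = 78, so b_{12} = -76.

-76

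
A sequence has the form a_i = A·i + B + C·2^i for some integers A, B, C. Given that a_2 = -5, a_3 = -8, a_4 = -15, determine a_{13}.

-8182

Plug in i = 2, 3, 4: 2A + B + 4C = -5; 3A + B + 8C = -8; 4A + B + 16C = -15.
Subtracting the first from the second: A + 4C = -3.
Subtracting the second from the third: A + 8C = -7.
Solving: C = -1, A = 1, then B = -3.
So a_i = 1·i + (-3) + (-1)·2^i; at i=13 this is -8182.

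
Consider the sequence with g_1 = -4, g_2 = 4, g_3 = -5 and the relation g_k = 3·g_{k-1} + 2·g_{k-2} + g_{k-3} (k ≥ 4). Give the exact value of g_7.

Applying the relation repeatedly:
g_4 = -11; g_5 = -39; g_6 = -144; g_7 = -521.

-521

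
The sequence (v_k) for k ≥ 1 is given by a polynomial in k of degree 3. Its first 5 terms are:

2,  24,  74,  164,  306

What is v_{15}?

1st diffs: 22, 50, 90, 142.
2nd diffs: 28, 40, 52.
3rd diffs: 12, 12 (constant).
Newton forward-difference form: v_k = 2 + 22·C(k-1,1) + 28·C(k-1,2) + 12·C(k-1,3).
At k = 15: k-1 = 14, so v_{15} = 2 + 308 + 2548 + 4368 = 7226.

7226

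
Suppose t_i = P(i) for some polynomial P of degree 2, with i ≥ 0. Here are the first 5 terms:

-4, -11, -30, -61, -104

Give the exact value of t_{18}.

-1966

1st diffs: -7, -19, -31, -43.
2nd diffs: -12, -12, -12 (constant).
So t_i = -6i^2 - i - 4.
Evaluating at i = 18 gives t_{18} = -1966.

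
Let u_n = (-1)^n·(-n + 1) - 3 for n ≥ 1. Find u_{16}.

(-1)^16 = 1; -n + 1 at n=16 is -15; so u_{16} = -18.

-18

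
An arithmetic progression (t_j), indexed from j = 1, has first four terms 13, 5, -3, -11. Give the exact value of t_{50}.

Common difference d = -8.
t_j = 13 + (j - 1)·(-8).
t_{50} = 13 + 49·(-8) = -379.

-379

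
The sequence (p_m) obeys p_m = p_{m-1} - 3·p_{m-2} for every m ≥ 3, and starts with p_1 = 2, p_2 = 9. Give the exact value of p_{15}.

p_3 = 3;  p_4 = -24;  p_5 = -33;  …;  p_{12} = 2091;  p_{13} = -78;  p_{14} = -6351;  p_{15} = -6117.

-6117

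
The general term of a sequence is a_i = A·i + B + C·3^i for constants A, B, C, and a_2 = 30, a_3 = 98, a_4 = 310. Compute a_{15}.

57395570

Plug in i = 2, 3, 4: 2A + B + 9C = 30; 3A + B + 27C = 98; 4A + B + 81C = 310.
Subtracting the first from the second: A + 18C = 68.
Subtracting the second from the third: A + 54C = 212.
Solving: C = 4, A = -4, then B = 2.
Therefore a_{15} = -60 + 2 + 4·14348907 = 57395570.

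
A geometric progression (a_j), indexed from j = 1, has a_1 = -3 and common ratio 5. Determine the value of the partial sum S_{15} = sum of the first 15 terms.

-22888183593

a_j = (-3)·5^(j-1).
S = (-3)·(5^15 - 1)/(5 - 1) = (-3)·(30517578125 - 1)/(4) = -22888183593.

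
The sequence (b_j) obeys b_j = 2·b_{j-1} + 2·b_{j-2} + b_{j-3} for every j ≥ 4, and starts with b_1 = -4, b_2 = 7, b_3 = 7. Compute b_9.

4391

Iterate the recurrence:
b_4 = 24  b_5 = 69  b_6 = 193  b_7 = 548  b_8 = 1551  b_9 = 4391.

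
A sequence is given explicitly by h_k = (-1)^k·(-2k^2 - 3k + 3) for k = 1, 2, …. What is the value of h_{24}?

-1221

(-1)^24 = 1; -2k^2 - 3k + 3 at k=24 is -1221; so h_{24} = -1221.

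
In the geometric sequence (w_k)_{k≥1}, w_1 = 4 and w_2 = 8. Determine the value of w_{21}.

Common ratio r = 2.
w_k = 4·2^(k-1).
w_{21} = 4·2^20 = 4194304.

4194304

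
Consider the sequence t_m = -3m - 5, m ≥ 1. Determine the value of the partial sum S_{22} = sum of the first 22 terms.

-869

Over m = 1..22: Σm = 253.
Total = (-3)·253 + (-5)·22 = -869.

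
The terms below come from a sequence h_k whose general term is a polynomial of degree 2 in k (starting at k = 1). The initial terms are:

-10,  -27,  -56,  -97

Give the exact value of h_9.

1st diffs: -17, -29, -41.
2nd diffs: -12, -12 (constant).
So h_k = -6k^2 + k - 5.
Evaluating at k = 9 gives h_9 = -482.

-482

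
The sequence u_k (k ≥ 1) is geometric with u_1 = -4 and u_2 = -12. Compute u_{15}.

-19131876

Common ratio r = 3.
u_k = (-4)·3^(k-1).
u_{15} = (-4)·3^14 = -19131876.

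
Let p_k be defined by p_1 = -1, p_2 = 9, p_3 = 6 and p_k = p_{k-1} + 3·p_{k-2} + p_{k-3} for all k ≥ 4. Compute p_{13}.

74339

Applying the relation repeatedly:
p_4 = 32, p_5 = 59, p_6 = 161, p_7 = 370, p_8 = 912, p_9 = 2183, p_{10} = 5289, p_{11} = 12750, p_{12} = 30800, p_{13} = 74339.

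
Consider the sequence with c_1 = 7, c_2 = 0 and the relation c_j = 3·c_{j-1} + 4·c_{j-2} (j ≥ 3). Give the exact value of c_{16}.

Step forward from the initial values:
c_3 = 28;  c_4 = 84;  c_5 = 364;  …;  c_{13} = 23488108;  c_{14} = 93952404;  c_{15} = 375809644;  c_{16} = 1503238548.
(Characteristic roots are 4 and -1.)

1503238548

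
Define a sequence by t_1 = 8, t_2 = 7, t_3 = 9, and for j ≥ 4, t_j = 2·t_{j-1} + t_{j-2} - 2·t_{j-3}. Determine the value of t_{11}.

349

t_4 = 9; t_5 = 13; t_6 = 17; t_7 = 29; t_8 = 49; t_9 = 93; t_{10} = 177; t_{11} = 349.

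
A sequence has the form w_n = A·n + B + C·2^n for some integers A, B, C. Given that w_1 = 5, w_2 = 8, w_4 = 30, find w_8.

At n = 1, 2, 4: A + B + 2C = 5; 2A + B + 4C = 8; 4A + B + 16C = 30.
Subtracting the first from the second: A + 2C = 3.
Subtracting the second from the third: 2A + 12C = 22.
Solving: C = 2, A = -1, then B = 2.
Therefore w_8 = -8 + 2 + 2·256 = 506.

506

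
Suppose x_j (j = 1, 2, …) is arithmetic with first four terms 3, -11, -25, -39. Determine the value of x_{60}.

-823

Common difference d = -14.
x_j = 3 + (j - 1)·(-14).
x_{60} = 3 + 59·(-14) = -823.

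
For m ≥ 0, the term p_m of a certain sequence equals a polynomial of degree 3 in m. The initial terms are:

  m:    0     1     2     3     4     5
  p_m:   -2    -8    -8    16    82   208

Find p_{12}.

1st diffs: -6, 0, 24, 66, 126.
2nd diffs: 6, 24, 42, 60.
3rd diffs: 18, 18, 18 (constant).
So p_m = 3m^3 - 6m^2 - 3m - 2.
Evaluating at m = 12 gives p_{12} = 4282.

4282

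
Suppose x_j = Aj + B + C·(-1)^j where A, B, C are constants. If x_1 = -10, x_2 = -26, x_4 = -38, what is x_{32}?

-206

At j = 1, 2, 4: A + B - C = -10; 2A + B + C = -26; 4A + B + C = -38.
Subtracting the first from the second: A + 2C = -16.
Subtracting the second from the third: 2A = -12.
Solving: C = -5, A = -6, then B = -9.
Hence x_{32} = -6·32 + (-9) + (-5)·1 = -206.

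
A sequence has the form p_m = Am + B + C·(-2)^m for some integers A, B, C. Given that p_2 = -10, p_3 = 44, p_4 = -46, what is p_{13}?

At m = 2, 3, 4: 2A + B + 4C = -10; 3A + B - 8C = 44; 4A + B + 16C = -46.
Subtracting the first from the second: A - 12C = 54.
Subtracting the second from the third: A + 24C = -90.
Solving: C = -4, A = 6, then B = -6.
Therefore p_{13} = 78 + (-6) + (-4)·(-8192) = 32840.

32840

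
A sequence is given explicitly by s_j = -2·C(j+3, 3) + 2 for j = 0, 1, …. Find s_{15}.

C(18, 3) = 816, so s_{15} = -1630.

-1630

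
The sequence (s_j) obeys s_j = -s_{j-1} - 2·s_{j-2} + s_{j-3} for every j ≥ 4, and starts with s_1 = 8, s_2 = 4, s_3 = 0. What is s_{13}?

-124

Iterate the recurrence:
s_4 = 0, s_5 = 4, s_6 = -4, s_7 = -4, s_8 = 16, s_9 = -12, s_{10} = -24, s_{11} = 64, s_{12} = -28, s_{13} = -124.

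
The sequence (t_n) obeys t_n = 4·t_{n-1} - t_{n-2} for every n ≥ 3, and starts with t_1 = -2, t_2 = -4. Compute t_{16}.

-379501252

t_3 = -14, t_4 = -52, t_5 = -194, …, t_{13} = -7300802, t_{14} = -27246964, t_{15} = -101687054, t_{16} = -379501252.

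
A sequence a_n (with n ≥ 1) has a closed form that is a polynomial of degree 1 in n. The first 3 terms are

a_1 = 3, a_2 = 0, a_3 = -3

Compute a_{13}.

1st diffs: -3, -3 (constant).
So a_n = -3n + 6.
Evaluating at n = 13 gives a_{13} = -33.

-33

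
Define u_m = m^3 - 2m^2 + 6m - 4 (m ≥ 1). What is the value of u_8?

428

u_8 = 1·8^3 - 2·8^2 + 6·8 - 4 = 428.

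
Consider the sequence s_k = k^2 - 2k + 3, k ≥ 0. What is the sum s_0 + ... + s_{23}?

3844

Over k = 0..23: Σk = 276, Σk² = 4324.
Total = (1)·4324 + (-2)·276 + (3)·24 = 3844.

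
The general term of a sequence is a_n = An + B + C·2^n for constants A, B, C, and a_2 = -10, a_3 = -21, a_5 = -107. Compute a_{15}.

-131001

Write the equations: 2A + B + 4C = -10; 3A + B + 8C = -21; 5A + B + 32C = -107.
Subtracting the first from the second: A + 4C = -11.
Subtracting the second from the third: 2A + 24C = -86.
Solving: C = -4, A = 5, then B = -4.
So a_n = 5·n + (-4) + (-4)·2^n; at n=15 this is -131001.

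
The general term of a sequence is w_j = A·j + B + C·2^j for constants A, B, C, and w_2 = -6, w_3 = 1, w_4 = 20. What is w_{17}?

The three given values yield: 2A + B + 4C = -6; 3A + B + 8C = 1; 4A + B + 16C = 20.
Subtracting the first from the second: A + 4C = 7.
Subtracting the second from the third: A + 8C = 19.
Solving: C = 3, A = -5, then B = -8.
Therefore w_{17} = -85 + (-8) + 3·131072 = 393123.

393123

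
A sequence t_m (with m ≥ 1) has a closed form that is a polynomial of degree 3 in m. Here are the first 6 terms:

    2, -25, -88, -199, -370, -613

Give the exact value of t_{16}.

-9643

1st diffs: -27, -63, -111, -171, -243.
2nd diffs: -36, -48, -60, -72.
3rd diffs: -12, -12, -12 (constant).
So t_m = -2m^3 - 6m^2 + 5m + 5.
Evaluating at m = 16 gives t_{16} = -9643.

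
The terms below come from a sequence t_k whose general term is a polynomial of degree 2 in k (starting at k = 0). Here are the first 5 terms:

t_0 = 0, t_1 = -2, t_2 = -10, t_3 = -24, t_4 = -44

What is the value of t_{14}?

-574

1st diffs: -2, -8, -14, -20.
2nd diffs: -6, -6, -6 (constant).
So t_k = -3k^2 + k.
Evaluating at k = 14 gives t_{14} = -574.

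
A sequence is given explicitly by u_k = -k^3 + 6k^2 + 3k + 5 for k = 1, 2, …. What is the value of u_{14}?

u_{14} = -1·14^3 + 6·14^2 + 3·14 + 5 = -1521.

-1521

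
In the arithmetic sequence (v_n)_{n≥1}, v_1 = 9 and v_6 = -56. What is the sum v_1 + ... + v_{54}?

-18117

Common difference d = (-56 - 9) / (6 - 1) = -13.
v_n = 9 + (n - 1)·(-13).
v_{54} = -680; S = 54·(9 + (-680))/2 = -18117.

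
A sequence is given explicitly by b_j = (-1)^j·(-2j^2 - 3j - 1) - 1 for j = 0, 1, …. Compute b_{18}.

-704

(-1)^18 = 1; -2j^2 - 3j - 1 at j=18 is -703; so b_{18} = -704.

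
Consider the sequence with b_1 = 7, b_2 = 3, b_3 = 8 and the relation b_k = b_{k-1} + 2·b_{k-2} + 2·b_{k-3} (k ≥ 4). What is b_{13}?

Step forward from the initial values:
b_4 = 28; b_5 = 50; b_6 = 122; b_7 = 278; b_8 = 622; b_9 = 1422; b_{10} = 3222; b_{11} = 7310; b_{12} = 16598; b_{13} = 37662.

37662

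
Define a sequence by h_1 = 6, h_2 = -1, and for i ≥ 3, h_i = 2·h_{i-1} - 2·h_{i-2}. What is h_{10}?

-16

Step forward from the initial values:
h_3 = -14;  h_4 = -26;  h_5 = -24;  h_6 = 4;  h_7 = 56;  h_8 = 104;  h_9 = 96;  h_{10} = -16.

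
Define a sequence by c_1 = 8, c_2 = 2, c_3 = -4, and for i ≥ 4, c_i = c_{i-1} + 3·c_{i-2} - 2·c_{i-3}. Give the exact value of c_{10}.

-1030

Applying the relation repeatedly:
c_4 = -14  c_5 = -30  c_6 = -64  c_7 = -126  c_8 = -258  c_9 = -508  c_{10} = -1030.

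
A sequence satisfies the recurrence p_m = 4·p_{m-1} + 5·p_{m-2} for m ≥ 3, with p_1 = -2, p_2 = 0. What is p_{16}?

Iterate the recurrence:
p_3 = -10, p_4 = -40, p_5 = -210, …, p_{13} = -81380210, p_{14} = -406901040, p_{15} = -2034505210, p_{16} = -10172526040.
(Characteristic roots are 5 and -1.)

-10172526040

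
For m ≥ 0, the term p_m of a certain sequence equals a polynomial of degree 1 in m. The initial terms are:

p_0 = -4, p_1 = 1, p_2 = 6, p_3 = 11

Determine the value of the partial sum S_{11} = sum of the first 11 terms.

231

1st diffs: 5, 5, 5 (constant).
So p_m = 5m - 4.
Continuing: …, 16, 21, 26, 31, …, p_{10} = 46.
Summing m = 0..10 (11 terms) gives 231.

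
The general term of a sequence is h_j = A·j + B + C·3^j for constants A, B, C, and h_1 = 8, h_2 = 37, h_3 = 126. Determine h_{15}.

Plug in j = 1, 2, 3: A + B + 3C = 8; 2A + B + 9C = 37; 3A + B + 27C = 126.
Subtracting the first from the second: A + 6C = 29.
Subtracting the second from the third: A + 18C = 89.
Solving: C = 5, A = -1, then B = -6.
So h_j = -1·j + (-6) + 5·3^j; at j=15 this is 71744514.

71744514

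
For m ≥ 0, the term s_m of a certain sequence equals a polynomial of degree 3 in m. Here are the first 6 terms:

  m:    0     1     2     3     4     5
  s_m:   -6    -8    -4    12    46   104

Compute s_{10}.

964

1st diffs: -2, 4, 16, 34, 58.
2nd diffs: 6, 12, 18, 24.
3rd diffs: 6, 6, 6 (constant).
So s_m = m^3 - 3m - 6.
Evaluating at m = 10 gives s_{10} = 964.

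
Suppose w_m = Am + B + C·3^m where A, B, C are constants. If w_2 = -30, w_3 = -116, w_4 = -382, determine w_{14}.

-23914782

Plug in m = 2, 3, 4: 2A + B + 9C = -30; 3A + B + 27C = -116; 4A + B + 81C = -382.
Subtracting the first from the second: A + 18C = -86.
Subtracting the second from the third: A + 54C = -266.
Solving: C = -5, A = 4, then B = 7.
Hence w_{14} = 4·14 + 7 + (-5)·4782969 = -23914782.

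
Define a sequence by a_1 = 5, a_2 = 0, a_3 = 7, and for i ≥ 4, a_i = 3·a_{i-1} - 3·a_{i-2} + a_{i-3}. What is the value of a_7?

a_4 = 26  a_5 = 57  a_6 = 100  a_7 = 155.

155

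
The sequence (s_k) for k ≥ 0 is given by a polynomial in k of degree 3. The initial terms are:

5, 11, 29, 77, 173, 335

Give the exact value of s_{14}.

1st diffs: 6, 18, 48, 96, 162.
2nd diffs: 12, 30, 48, 66.
3rd diffs: 18, 18, 18 (constant).
Newton forward-difference form: s_k = 5 + 6·C(k,1) + 12·C(k,2) + 18·C(k,3).
At k = 14: k = 14, so s_{14} = 5 + 84 + 1092 + 6552 = 7733.

7733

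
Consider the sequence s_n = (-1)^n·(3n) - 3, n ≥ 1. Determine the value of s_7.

(-1)^7 = -1; 3n at n=7 is 21; so s_7 = -24.

-24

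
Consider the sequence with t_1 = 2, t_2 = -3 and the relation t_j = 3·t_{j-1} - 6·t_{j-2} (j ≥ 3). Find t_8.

Compute successive terms:
t_3 = -21; t_4 = -45; t_5 = -9; t_6 = 243; t_7 = 783; t_8 = 891.

891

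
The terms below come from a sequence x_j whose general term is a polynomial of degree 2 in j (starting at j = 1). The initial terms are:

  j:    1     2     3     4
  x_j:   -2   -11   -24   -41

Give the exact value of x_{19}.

1st diffs: -9, -13, -17.
2nd diffs: -4, -4 (constant).
So x_j = -2j^2 - 3j + 3.
Evaluating at j = 19 gives x_{19} = -776.

-776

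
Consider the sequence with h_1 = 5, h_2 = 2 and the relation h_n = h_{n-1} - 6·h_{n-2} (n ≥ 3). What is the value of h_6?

368

Step forward from the initial values:
h_3 = -28  h_4 = -40  h_5 = 128  h_6 = 368.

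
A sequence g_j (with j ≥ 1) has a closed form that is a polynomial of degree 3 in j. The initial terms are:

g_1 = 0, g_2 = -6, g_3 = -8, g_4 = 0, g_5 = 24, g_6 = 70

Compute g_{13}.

1st diffs: -6, -2, 8, 24, 46.
2nd diffs: 4, 10, 16, 22.
3rd diffs: 6, 6, 6 (constant).
So g_j = j^3 - 4j^2 - j + 4.
Evaluating at j = 13 gives g_{13} = 1512.

1512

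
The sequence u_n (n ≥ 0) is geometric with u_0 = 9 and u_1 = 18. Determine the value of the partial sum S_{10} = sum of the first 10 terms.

Common ratio r = 2.
u_n = 9·2^(n-0).
S = 9·(2^10 - 1)/(2 - 1) = 9·(1024 - 1)/(1) = 9207.

9207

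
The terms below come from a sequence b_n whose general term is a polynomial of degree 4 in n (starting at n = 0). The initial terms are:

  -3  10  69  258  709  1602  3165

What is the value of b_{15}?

108762

1st diffs: 13, 59, 189, 451, 893, 1563.
2nd diffs: 46, 130, 262, 442, 670.
3rd diffs: 84, 132, 180, 228.
4th diffs: 48, 48, 48 (constant).
Newton forward-difference form: b_n = -3 + 13·C(n,1) + 46·C(n,2) + 84·C(n,3) + 48·C(n,4).
At n = 15: n = 15, so b_{15} = -3 + 195 + 4830 + 38220 + 65520 = 108762.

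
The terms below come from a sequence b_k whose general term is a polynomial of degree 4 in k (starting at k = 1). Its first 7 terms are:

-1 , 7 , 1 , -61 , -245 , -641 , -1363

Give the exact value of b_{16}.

-53221

1st diffs: 8, -6, -62, -184, -396, -722.
2nd diffs: -14, -56, -122, -212, -326.
3rd diffs: -42, -66, -90, -114.
4th diffs: -24, -24, -24 (constant).
Newton forward-difference form: b_k = -1 + 8·C(k-1,1) + (-14)·C(k-1,2) + (-42)·C(k-1,3) + (-24)·C(k-1,4).
At k = 16: k-1 = 15, so b_{16} = -1 + 120 - 1470 - 19110 - 32760 = -53221.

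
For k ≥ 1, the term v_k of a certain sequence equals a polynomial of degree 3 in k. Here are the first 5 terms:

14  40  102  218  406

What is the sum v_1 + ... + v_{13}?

1st diffs: 26, 62, 116, 188.
2nd diffs: 36, 54, 72.
3rd diffs: 18, 18 (constant).
Newton forward-difference form: v_k = 14 + 26·C(k-1,1) + 36·C(k-1,2) + 18·C(k-1,3).
Continuing: …, 684, 1070, 1582, 2238, …, v_{13} = 6662.
Summing k = 1..13 (13 terms) gives 25376.

25376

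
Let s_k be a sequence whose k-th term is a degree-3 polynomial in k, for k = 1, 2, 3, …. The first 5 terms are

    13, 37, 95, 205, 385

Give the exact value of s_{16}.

1st diffs: 24, 58, 110, 180.
2nd diffs: 34, 52, 70.
3rd diffs: 18, 18 (constant).
So s_k = 3k^3 - k^2 + 6k + 5.
Evaluating at k = 16 gives s_{16} = 12133.

12133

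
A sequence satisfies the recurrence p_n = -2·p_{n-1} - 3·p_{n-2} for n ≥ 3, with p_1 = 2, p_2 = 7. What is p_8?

p_3 = -20; p_4 = 19; p_5 = 22; p_6 = -101; p_7 = 136; p_8 = 31.

31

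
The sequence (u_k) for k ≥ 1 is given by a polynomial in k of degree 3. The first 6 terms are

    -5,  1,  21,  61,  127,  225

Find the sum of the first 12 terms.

1st diffs: 6, 20, 40, 66, 98.
2nd diffs: 14, 20, 26, 32.
3rd diffs: 6, 6, 6 (constant).
So u_k = k^3 + k^2 - 4k - 3.
Continuing: …, 361, 541, 771, 1057, …, u_{12} = 1821.
Summing k = 1..12 (12 terms) gives 6386.

6386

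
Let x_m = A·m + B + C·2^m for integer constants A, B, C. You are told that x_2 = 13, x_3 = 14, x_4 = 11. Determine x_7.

-86

At m = 2, 3, 4: 2A + B + 4C = 13; 3A + B + 8C = 14; 4A + B + 16C = 11.
Subtracting the first from the second: A + 4C = 1.
Subtracting the second from the third: A + 8C = -3.
Solving: C = -1, A = 5, then B = 7.
Hence x_7 = 5·7 + 7 + (-1)·128 = -86.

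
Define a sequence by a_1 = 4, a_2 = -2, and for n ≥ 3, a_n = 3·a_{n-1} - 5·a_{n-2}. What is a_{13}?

Iterate the recurrence:
a_3 = -26, a_4 = -68, a_5 = -74, …, a_{10} = -4532, a_{11} = -19226, a_{12} = -35018, a_{13} = -8924.

-8924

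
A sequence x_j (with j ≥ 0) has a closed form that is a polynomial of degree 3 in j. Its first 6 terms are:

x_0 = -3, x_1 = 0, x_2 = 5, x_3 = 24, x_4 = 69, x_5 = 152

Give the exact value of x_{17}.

8480

1st diffs: 3, 5, 19, 45, 83.
2nd diffs: 2, 14, 26, 38.
3rd diffs: 12, 12, 12 (constant).
Newton forward-difference form: x_j = -3 + 3·C(j,1) + 2·C(j,2) + 12·C(j,3).
At j = 17: j = 17, so x_{17} = -3 + 51 + 272 + 8160 = 8480.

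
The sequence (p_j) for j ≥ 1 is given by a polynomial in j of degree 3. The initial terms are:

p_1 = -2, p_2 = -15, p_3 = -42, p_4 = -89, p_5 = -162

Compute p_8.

1st diffs: -13, -27, -47, -73.
2nd diffs: -14, -20, -26.
3rd diffs: -6, -6 (constant).
Newton forward-difference form: p_j = -2 + (-13)·C(j-1,1) + (-14)·C(j-1,2) + (-6)·C(j-1,3).
At j = 8: j-1 = 7, so p_8 = -2 - 91 - 294 - 210 = -597.

-597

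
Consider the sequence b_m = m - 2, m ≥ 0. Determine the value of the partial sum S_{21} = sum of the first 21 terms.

Over m = 0..20: Σm = 210.
Total = (1)·210 + (-2)·21 = 168.

168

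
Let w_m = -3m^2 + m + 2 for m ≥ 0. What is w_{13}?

w_{13} = -3·13^2 + 1·13 + 2 = -492.

-492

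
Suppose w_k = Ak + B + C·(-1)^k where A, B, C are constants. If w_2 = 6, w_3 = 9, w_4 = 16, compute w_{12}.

Write the equations: 2A + B + C = 6; 3A + B - C = 9; 4A + B + C = 16.
Subtracting the first from the second: A - 2C = 3.
Subtracting the second from the third: A + 2C = 7.
Solving: C = 1, A = 5, then B = -5.
So w_k = 5·k + (-5) + 1·(-1)^k; at k=12 this is 56.

56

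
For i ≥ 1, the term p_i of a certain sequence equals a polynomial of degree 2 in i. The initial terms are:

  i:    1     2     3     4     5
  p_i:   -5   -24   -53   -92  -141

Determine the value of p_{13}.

1st diffs: -19, -29, -39, -49.
2nd diffs: -10, -10, -10 (constant).
Newton forward-difference form: p_i = -5 + (-19)·C(i-1,1) + (-10)·C(i-1,2).
At i = 13: i-1 = 12, so p_{13} = -5 - 228 - 660 = -893.

-893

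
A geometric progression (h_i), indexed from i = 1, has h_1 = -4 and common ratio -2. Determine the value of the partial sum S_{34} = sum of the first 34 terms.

h_i = (-4)·(-2)^(i-1).
S = (-4)·((-2)^34 - 1)/(-2 - 1) = (-4)·(17179869184 - 1)/(-3) = 22906492244.

22906492244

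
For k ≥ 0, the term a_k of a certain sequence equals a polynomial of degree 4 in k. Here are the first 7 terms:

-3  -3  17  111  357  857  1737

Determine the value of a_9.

8277

1st diffs: 0, 20, 94, 246, 500, 880.
2nd diffs: 20, 74, 152, 254, 380.
3rd diffs: 54, 78, 102, 126.
4th diffs: 24, 24, 24 (constant).
Newton forward-difference form: a_k = -3 + 20·C(k,2) + 54·C(k,3) + 24·C(k,4).
At k = 9: k = 9, so a_9 = -3 + 720 + 4536 + 3024 = 8277.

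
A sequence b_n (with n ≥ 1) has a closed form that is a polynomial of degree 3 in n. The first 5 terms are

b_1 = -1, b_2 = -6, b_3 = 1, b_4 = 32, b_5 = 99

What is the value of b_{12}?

1st diffs: -5, 7, 31, 67.
2nd diffs: 12, 24, 36.
3rd diffs: 12, 12 (constant).
So b_n = 2n^3 - 6n^2 - n + 4.
Evaluating at n = 12 gives b_{12} = 2584.

2584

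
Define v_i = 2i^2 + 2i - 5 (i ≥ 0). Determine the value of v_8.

v_8 = 2·8^2 + 2·8 - 5 = 139.

139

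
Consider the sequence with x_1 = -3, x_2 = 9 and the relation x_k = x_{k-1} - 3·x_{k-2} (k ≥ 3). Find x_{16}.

Iterate the recurrence:
x_3 = 18;  x_4 = -9;  x_5 = -63;  …;  x_{13} = 3717;  x_{14} = -3951;  x_{15} = -15102;  x_{16} = -3249.

-3249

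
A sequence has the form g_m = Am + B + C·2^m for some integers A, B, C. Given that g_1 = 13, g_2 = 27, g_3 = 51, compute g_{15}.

163899

Write the equations: A + B + 2C = 13; 2A + B + 4C = 27; 3A + B + 8C = 51.
Subtracting the first from the second: A + 2C = 14.
Subtracting the second from the third: A + 4C = 24.
Solving: C = 5, A = 4, then B = -1.
Therefore g_{15} = 60 + (-1) + 5·32768 = 163899.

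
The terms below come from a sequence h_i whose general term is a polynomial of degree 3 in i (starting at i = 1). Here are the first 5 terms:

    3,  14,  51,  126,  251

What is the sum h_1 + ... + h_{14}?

22519

1st diffs: 11, 37, 75, 125.
2nd diffs: 26, 38, 50.
3rd diffs: 12, 12 (constant).
So h_i = 2i^3 + i^2 - 6i + 6.
Continuing: …, 438, 699, 1046, 1491, …, h_{14} = 5606.
Summing i = 1..14 (14 terms) gives 22519.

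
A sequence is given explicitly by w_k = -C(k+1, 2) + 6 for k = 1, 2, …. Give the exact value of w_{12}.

C(13, 2) = 78, so w_{12} = -72.

-72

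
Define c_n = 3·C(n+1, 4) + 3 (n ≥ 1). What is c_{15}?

C(16, 4) = 1820, so c_{15} = 5463.

5463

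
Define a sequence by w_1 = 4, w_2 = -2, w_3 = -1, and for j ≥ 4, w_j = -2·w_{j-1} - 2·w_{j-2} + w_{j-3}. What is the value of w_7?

Compute successive terms:
w_4 = 10;  w_5 = -20;  w_6 = 19;  w_7 = 12.

12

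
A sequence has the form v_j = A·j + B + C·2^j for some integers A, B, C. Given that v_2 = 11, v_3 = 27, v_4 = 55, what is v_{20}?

3145799

At j = 2, 3, 4: 2A + B + 4C = 11; 3A + B + 8C = 27; 4A + B + 16C = 55.
Subtracting the first from the second: A + 4C = 16.
Subtracting the second from the third: A + 8C = 28.
Solving: C = 3, A = 4, then B = -9.
So v_j = 4·j + (-9) + 3·2^j; at j=20 this is 3145799.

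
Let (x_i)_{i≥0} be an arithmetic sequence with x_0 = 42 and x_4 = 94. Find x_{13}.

Common difference d = (94 - 42) / (4 - 0) = 13.
x_i = 42 + (i - 0)·13.
x_{13} = 42 + 13·13 = 211.

211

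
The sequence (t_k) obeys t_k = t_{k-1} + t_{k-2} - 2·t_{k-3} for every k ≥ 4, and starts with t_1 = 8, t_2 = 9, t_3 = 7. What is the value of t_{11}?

Step forward from the initial values:
t_4 = 0;  t_5 = -11;  t_6 = -25;  t_7 = -36;  t_8 = -39;  t_9 = -25;  t_{10} = 8;  t_{11} = 61.

61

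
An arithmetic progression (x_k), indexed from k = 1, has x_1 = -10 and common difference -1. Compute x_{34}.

x_k = -10 + (k - 1)·(-1).
x_{34} = -10 + 33·(-1) = -43.

-43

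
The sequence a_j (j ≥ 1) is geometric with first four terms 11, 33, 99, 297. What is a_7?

8019

Common ratio r = 3.
a_j = 11·3^(j-1).
a_7 = 11·3^6 = 8019.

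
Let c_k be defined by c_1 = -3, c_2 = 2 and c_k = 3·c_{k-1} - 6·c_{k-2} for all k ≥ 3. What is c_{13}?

-148716

Iterate the recurrence:
c_3 = 24; c_4 = 60; c_5 = 36; …; c_{10} = 13284; c_{11} = 30132; c_{12} = 10692; c_{13} = -148716.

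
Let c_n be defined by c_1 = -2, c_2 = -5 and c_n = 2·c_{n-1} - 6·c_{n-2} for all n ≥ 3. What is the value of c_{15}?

Compute successive terms:
c_3 = 2, c_4 = 34, c_5 = 56, …, c_{12} = -40160, c_{13} = -89728, c_{14} = 61504, c_{15} = 661376.

661376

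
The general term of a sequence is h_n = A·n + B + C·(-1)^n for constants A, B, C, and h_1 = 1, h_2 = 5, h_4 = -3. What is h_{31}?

Plug in n = 1, 2, 4: A + B - C = 1; 2A + B + C = 5; 4A + B + C = -3.
Subtracting the first from the second: A + 2C = 4.
Subtracting the second from the third: 2A = -8.
Solving: C = 4, A = -4, then B = 9.
Hence h_{31} = -4·31 + 9 + 4·(-1) = -119.

-119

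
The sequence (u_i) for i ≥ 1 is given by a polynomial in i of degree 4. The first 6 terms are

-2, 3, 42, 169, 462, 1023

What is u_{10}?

8827

1st diffs: 5, 39, 127, 293, 561.
2nd diffs: 34, 88, 166, 268.
3rd diffs: 54, 78, 102.
4th diffs: 24, 24 (constant).
Newton forward-difference form: u_i = -2 + 5·C(i-1,1) + 34·C(i-1,2) + 54·C(i-1,3) + 24·C(i-1,4).
At i = 10: i-1 = 9, so u_{10} = -2 + 45 + 1224 + 4536 + 3024 = 8827.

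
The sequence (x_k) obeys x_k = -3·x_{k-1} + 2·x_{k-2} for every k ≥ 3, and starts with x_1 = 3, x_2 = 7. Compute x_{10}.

118867

Iterate the recurrence:
x_3 = -15;  x_4 = 59;  x_5 = -207;  x_6 = 739;  x_7 = -2631;  x_8 = 9371;  x_9 = -33375;  x_{10} = 118867.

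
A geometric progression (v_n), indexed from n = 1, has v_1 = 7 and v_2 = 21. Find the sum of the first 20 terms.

12203745400

Common ratio r = 3.
v_n = 7·3^(n-1).
S = 7·(3^20 - 1)/(3 - 1) = 7·(3486784401 - 1)/(2) = 12203745400.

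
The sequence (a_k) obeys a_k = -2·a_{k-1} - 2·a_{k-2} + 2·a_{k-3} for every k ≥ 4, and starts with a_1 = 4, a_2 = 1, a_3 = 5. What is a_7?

-44

Iterate the recurrence:
a_4 = -4;  a_5 = 0;  a_6 = 18;  a_7 = -44.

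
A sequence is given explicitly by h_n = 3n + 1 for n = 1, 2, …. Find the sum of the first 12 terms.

Over n = 1..12: Σn = 78.
Total = (3)·78 + (1)·12 = 246.

246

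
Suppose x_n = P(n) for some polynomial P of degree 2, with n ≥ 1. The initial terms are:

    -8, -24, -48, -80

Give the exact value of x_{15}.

-960

1st diffs: -16, -24, -32.
2nd diffs: -8, -8 (constant).
So x_n = -4n^2 - 4n.
Evaluating at n = 15 gives x_{15} = -960.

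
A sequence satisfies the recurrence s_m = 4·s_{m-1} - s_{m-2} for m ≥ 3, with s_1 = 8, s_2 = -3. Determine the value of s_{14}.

Step forward from the initial values:
s_3 = -20  s_4 = -77  s_5 = -288  …  s_{11} = -778308  s_{12} = -2904685  s_{13} = -10840432  s_{14} = -40457043.

-40457043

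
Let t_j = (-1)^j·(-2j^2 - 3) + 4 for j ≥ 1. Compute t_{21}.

889

(-1)^21 = -1; -2j^2 - 3 at j=21 is -885; so t_{21} = 889.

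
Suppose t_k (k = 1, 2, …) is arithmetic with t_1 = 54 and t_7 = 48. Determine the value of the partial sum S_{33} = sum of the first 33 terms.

1254

Common difference d = (48 - 54) / (7 - 1) = -1.
t_k = 54 + (k - 1)·(-1).
t_{33} = 22; S = 33·(54 + 22)/2 = 1254.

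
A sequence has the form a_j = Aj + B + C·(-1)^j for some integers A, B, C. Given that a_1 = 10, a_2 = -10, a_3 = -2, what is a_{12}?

Write the equations: A + B - C = 10; 2A + B + C = -10; 3A + B - C = -2.
Subtracting the first from the second: A + 2C = -20.
Subtracting the second from the third: A - 2C = 8.
Solving: C = -7, A = -6, then B = 9.
So a_j = -6·j + 9 + (-7)·(-1)^j; at j=12 this is -70.

-70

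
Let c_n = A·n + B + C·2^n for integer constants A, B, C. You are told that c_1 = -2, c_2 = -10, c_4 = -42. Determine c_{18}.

-524354

Plug in n = 1, 2, 4: A + B + 2C = -2; 2A + B + 4C = -10; 4A + B + 16C = -42.
Subtracting the first from the second: A + 2C = -8.
Subtracting the second from the third: 2A + 12C = -32.
Solving: C = -2, A = -4, then B = 6.
So c_n = -4·n + 6 + (-2)·2^n; at n=18 this is -524354.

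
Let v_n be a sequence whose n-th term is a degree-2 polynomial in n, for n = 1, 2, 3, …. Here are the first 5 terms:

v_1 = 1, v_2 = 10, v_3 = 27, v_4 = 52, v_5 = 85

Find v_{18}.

1st diffs: 9, 17, 25, 33.
2nd diffs: 8, 8, 8 (constant).
Newton forward-difference form: v_n = 1 + 9·C(n-1,1) + 8·C(n-1,2).
At n = 18: n-1 = 17, so v_{18} = 1 + 153 + 1088 = 1242.

1242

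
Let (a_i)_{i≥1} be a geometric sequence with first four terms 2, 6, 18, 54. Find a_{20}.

Common ratio r = 3.
a_i = 2·3^(i-1).
a_{20} = 2·3^19 = 2324522934.

2324522934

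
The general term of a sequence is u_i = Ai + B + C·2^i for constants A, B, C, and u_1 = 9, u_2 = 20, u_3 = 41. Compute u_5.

163

Write the equations: A + B + 2C = 9; 2A + B + 4C = 20; 3A + B + 8C = 41.
Subtracting the first from the second: A + 2C = 11.
Subtracting the second from the third: A + 4C = 21.
Solving: C = 5, A = 1, then B = -2.
Hence u_5 = 1·5 + (-2) + 5·32 = 163.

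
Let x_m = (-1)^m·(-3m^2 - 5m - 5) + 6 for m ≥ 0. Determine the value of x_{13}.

583

(-1)^13 = -1; -3m^2 - 5m - 5 at m=13 is -577; so x_{13} = 583.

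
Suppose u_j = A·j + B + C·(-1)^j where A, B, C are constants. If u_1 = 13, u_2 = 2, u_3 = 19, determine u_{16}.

Plug in j = 1, 2, 3: A + B - C = 13; 2A + B + C = 2; 3A + B - C = 19.
Subtracting the first from the second: A + 2C = -11.
Subtracting the second from the third: A - 2C = 17.
Solving: C = -7, A = 3, then B = 3.
Hence u_{16} = 3·16 + 3 + (-7)·1 = 44.

44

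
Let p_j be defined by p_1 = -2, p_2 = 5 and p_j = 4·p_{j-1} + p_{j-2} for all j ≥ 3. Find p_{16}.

2569343629

Compute successive terms:
p_3 = 18; p_4 = 77; p_5 = 326; …; p_{13} = 33801302; p_{14} = 143184613; p_{15} = 606539754; p_{16} = 2569343629.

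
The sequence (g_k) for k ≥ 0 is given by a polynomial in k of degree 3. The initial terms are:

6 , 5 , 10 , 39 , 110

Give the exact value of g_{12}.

4350

1st diffs: -1, 5, 29, 71.
2nd diffs: 6, 24, 42.
3rd diffs: 18, 18 (constant).
Newton forward-difference form: g_k = 6 + (-1)·C(k,1) + 6·C(k,2) + 18·C(k,3).
At k = 12: k = 12, so g_{12} = 6 - 12 + 396 + 3960 = 4350.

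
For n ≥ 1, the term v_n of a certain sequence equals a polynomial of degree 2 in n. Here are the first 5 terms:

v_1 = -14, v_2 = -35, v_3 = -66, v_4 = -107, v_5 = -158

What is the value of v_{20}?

1st diffs: -21, -31, -41, -51.
2nd diffs: -10, -10, -10 (constant).
Newton forward-difference form: v_n = -14 + (-21)·C(n-1,1) + (-10)·C(n-1,2).
At n = 20: n-1 = 19, so v_{20} = -14 - 399 - 1710 = -2123.

-2123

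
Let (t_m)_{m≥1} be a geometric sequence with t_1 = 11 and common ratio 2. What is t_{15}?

180224

t_m = 11·2^(m-1).
t_{15} = 11·2^14 = 180224.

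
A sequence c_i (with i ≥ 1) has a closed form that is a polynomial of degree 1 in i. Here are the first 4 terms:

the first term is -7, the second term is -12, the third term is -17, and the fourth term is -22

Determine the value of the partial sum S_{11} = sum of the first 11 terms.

-352

1st diffs: -5, -5, -5 (constant).
So c_i = -5i - 2.
Continuing: …, -27, -32, -37, -42, …, c_{11} = -57.
Summing i = 1..11 (11 terms) gives -352.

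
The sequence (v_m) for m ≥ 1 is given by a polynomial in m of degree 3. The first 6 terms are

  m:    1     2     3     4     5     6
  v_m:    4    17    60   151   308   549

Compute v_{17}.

13892

1st diffs: 13, 43, 91, 157, 241.
2nd diffs: 30, 48, 66, 84.
3rd diffs: 18, 18, 18 (constant).
Newton forward-difference form: v_m = 4 + 13·C(m-1,1) + 30·C(m-1,2) + 18·C(m-1,3).
At m = 17: m-1 = 16, so v_{17} = 4 + 208 + 3600 + 10080 = 13892.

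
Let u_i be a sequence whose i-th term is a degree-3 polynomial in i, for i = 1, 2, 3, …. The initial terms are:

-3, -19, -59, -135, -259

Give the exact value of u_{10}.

1st diffs: -16, -40, -76, -124.
2nd diffs: -24, -36, -48.
3rd diffs: -12, -12 (constant).
Newton forward-difference form: u_i = -3 + (-16)·C(i-1,1) + (-24)·C(i-1,2) + (-12)·C(i-1,3).
At i = 10: i-1 = 9, so u_{10} = -3 - 144 - 864 - 1008 = -2019.

-2019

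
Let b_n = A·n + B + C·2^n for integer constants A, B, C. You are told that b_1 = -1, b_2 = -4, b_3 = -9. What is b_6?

The three given values yield: A + B + 2C = -1; 2A + B + 4C = -4; 3A + B + 8C = -9.
Subtracting the first from the second: A + 2C = -3.
Subtracting the second from the third: A + 4C = -5.
Solving: C = -1, A = -1, then B = 2.
So b_n = -1·n + 2 + (-1)·2^n; at n=6 this is -68.

-68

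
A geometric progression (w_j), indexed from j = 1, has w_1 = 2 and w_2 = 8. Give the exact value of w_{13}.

33554432

Common ratio r = 4.
w_j = 2·4^(j-1).
w_{13} = 2·4^12 = 33554432.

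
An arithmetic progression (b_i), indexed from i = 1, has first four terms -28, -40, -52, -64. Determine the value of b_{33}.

-412

Common difference d = -12.
b_i = -28 + (i - 1)·(-12).
b_{33} = -28 + 32·(-12) = -412.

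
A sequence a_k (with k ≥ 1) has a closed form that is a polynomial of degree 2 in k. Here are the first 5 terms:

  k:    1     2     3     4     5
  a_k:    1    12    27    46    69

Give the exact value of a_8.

162

1st diffs: 11, 15, 19, 23.
2nd diffs: 4, 4, 4 (constant).
So a_k = 2k^2 + 5k - 6.
Evaluating at k = 8 gives a_8 = 162.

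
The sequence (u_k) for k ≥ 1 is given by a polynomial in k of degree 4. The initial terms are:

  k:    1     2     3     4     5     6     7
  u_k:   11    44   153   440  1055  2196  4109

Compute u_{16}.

1st diffs: 33, 109, 287, 615, 1141, 1913.
2nd diffs: 76, 178, 328, 526, 772.
3rd diffs: 102, 150, 198, 246.
4th diffs: 48, 48, 48 (constant).
Newton forward-difference form: u_k = 11 + 33·C(k-1,1) + 76·C(k-1,2) + 102·C(k-1,3) + 48·C(k-1,4).
At k = 16: k-1 = 15, so u_{16} = 11 + 495 + 7980 + 46410 + 65520 = 120416.

120416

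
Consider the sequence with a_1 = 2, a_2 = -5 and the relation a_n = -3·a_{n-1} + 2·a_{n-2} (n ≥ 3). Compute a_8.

Step forward from the initial values:
a_3 = 19; a_4 = -67; a_5 = 239; a_6 = -851; a_7 = 3031; a_8 = -10795.

-10795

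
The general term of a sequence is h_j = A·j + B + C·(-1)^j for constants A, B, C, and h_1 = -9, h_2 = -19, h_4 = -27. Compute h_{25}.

Write the equations: A + B - C = -9; 2A + B + C = -19; 4A + B + C = -27.
Subtracting the first from the second: A + 2C = -10.
Subtracting the second from the third: 2A = -8.
Solving: C = -3, A = -4, then B = -8.
So h_j = -4·j + (-8) + (-3)·(-1)^j; at j=25 this is -105.

-105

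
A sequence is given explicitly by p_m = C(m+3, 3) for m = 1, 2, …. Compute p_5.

56

C(8, 3) = 56, so p_5 = 56.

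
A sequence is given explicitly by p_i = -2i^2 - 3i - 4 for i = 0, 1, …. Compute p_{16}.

-564

p_{16} = -2·16^2 - 3·16 - 4 = -564.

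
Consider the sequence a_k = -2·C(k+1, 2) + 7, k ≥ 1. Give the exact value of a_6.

-35

C(7, 2) = 21, so a_6 = -35.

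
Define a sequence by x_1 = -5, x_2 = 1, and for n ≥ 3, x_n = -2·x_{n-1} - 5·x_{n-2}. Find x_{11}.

-7417

Iterate the recurrence:
x_3 = 23; x_4 = -51; x_5 = -13; x_6 = 281; x_7 = -497; x_8 = -411; x_9 = 3307; x_{10} = -4559; x_{11} = -7417.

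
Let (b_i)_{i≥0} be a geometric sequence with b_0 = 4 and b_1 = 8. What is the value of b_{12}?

16384

Common ratio r = 2.
b_i = 4·2^(i-0).
b_{12} = 4·2^12 = 16384.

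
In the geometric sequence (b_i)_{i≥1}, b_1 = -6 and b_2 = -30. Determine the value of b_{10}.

-11718750

Common ratio r = 5.
b_i = (-6)·5^(i-1).
b_{10} = (-6)·5^9 = -11718750.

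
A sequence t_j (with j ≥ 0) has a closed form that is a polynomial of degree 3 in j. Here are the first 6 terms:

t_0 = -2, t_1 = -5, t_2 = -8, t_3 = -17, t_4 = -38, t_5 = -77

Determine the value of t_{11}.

-1025

1st diffs: -3, -3, -9, -21, -39.
2nd diffs: 0, -6, -12, -18.
3rd diffs: -6, -6, -6 (constant).
Newton forward-difference form: t_j = -2 + (-3)·C(j,1) + (-6)·C(j,3).
At j = 11: j = 11, so t_{11} = -2 - 33 - 990 = -1025.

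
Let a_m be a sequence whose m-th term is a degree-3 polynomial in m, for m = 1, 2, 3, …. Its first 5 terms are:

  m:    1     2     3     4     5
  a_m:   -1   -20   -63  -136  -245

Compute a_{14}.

1st diffs: -19, -43, -73, -109.
2nd diffs: -24, -30, -36.
3rd diffs: -6, -6 (constant).
Newton forward-difference form: a_m = -1 + (-19)·C(m-1,1) + (-24)·C(m-1,2) + (-6)·C(m-1,3).
At m = 14: m-1 = 13, so a_{14} = -1 - 247 - 1872 - 1716 = -3836.

-3836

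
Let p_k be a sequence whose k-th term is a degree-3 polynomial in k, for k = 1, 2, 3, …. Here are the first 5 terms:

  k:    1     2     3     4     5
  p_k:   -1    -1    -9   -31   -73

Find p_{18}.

-5169

1st diffs: 0, -8, -22, -42.
2nd diffs: -8, -14, -20.
3rd diffs: -6, -6 (constant).
Newton forward-difference form: p_k = -1 + (-8)·C(k-1,2) + (-6)·C(k-1,3).
At k = 18: k-1 = 17, so p_{18} = -1 - 1088 - 4080 = -5169.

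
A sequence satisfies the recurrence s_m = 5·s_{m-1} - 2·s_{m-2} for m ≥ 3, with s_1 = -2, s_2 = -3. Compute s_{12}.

Step forward from the initial values:
s_3 = -11; s_4 = -49; s_5 = -223; s_6 = -1017; s_7 = -4639; s_8 = -21161; s_9 = -96527; s_{10} = -440313; s_{11} = -2008511; s_{12} = -9161929.

-9161929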